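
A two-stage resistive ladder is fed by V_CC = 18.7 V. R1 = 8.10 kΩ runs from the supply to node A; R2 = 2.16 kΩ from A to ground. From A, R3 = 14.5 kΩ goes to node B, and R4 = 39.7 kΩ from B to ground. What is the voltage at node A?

V_A ≈ 3.82 V

Node A sees R2 in parallel with the series input of stage 2, R3 + R4 = 54.20 kΩ.
R2 ‖ (R3+R4) = 2.077 kΩ.
So V_A = 18.7 × 0.2041 = 3.817 V.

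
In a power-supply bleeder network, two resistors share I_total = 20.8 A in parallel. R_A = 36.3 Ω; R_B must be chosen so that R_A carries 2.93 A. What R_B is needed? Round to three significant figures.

The fraction through R_A equals R_B/(R_A+R_B).
2.93/20.8 = R_B/(R_A + R_B) → R_B = R_A · (0.1409)/(1 − 0.1409) = 36.3 × 0.1640 = 5.952 Ω.

R_B ≈ 5.95 Ω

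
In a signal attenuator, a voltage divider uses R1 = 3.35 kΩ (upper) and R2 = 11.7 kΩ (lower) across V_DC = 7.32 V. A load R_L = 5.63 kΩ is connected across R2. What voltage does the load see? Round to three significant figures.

The load sits in parallel with R2, giving an effective lower resistance R2' = R2·R_L/(R2+R_L) = 3.801 kΩ.
Now apply the divider: V_out = 7.32 × 0.5315 = 3.891 V.
(Unloaded it would be 5.69 V; the load pulls it down.)

V_out ≈ 3.89 V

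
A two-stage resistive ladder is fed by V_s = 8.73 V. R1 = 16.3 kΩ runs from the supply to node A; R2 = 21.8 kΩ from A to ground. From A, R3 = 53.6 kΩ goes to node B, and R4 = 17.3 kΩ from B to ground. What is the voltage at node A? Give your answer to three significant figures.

Looking into the second stage from A: R3 + R4 = 70.90 kΩ appears in parallel with R2.
R2 ‖ (R3+R4) = 16.67 kΩ.
First divider: V_A = V_s · 16.67/(16.3 + 16.67) = 4.414 V.

V_A ≈ 4.41 V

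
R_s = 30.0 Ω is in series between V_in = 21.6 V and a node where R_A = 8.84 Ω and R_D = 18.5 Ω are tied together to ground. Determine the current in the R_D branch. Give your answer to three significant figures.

I ≈ 0.194 A

Equivalent of the parallel group: R_p = 5.982 Ω.
V_A by voltage divider: V_A = 21.6 × 5.982/(30.0 + 5.982) = 3.591 V.
I(R_D) = V_A / R_D = 3.591/18.5 = 0.1941 A.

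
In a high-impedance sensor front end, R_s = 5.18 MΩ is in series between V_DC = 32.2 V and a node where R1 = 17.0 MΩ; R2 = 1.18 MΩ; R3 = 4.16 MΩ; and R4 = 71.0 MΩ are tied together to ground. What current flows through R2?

I ≈ 3.89 µA

Combine the parallel branches: R_p = (1/17.0 + 1/1.18 + 1/4.16 + 1/71.0)⁻¹ = 0.8615 MΩ.
V_A = 32.2 × 0.8615/6.042 = 4.592 V.
Branch current I = V_A/R2 = 4.592/1.18 = 3.891 µA.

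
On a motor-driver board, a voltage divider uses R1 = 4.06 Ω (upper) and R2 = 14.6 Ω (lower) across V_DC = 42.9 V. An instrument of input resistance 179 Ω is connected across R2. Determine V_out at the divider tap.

V_out ≈ 33.0 V

R2 ‖ R_L = (14.6 × 179)/(14.6 + 179) = 13.50 Ω.
Voltage divider with the loaded lower leg: V_out = 42.9 × 13.50/(4.06 + 13.50) = 42.9 × 0.7688 = 32.98 V.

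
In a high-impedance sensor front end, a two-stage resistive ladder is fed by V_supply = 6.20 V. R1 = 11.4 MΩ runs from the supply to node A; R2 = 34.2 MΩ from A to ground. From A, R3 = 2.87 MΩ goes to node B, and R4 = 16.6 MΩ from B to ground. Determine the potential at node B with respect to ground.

V_B ≈ 2.75 V

Looking into the second stage from A: R3 + R4 = 19.47 MΩ appears in parallel with R2.
R2 ‖ (R3+R4) = 12.41 MΩ.
V_A = 6.20 × 12.41/(11.4 + 12.41) = 3.231 V.
V_B = V_A × 0.8526 = 2.755 V.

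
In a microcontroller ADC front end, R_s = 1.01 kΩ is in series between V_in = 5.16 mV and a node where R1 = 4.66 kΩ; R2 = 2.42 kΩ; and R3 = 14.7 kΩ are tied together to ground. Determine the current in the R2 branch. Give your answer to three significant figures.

I ≈ 1.25 µA

Parallel bank: R_p = 1/(1/4.66 + 1/2.42 + 1/14.7) = 1.437 kΩ.
V_A by voltage divider: V_A = 5.16 × 1.437/(1.01 + 1.437) = 3.030 mV.
I(R2) = V_A / R2 = 3.030/2.42 = 1.252 µA.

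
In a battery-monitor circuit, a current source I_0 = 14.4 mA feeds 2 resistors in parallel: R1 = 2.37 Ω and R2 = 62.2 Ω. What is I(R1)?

With just two branches, the current splits inversely with resistance.
So I = 14.4 × 62.2/64.57 = 13.87 mA.

I ≈ 13.9 mA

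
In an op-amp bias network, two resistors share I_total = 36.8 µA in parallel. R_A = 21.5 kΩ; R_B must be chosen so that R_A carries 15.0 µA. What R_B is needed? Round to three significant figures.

The fraction through R_A equals R_B/(R_A+R_B).
With f = 0.4076, R_B = R_A · f/(1−f) = 21.5 × 0.6881 = 14.79 kΩ.

R_B ≈ 14.8 kΩ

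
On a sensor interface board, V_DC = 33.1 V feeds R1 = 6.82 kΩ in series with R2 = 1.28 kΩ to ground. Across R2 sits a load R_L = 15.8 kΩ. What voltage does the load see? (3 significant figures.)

V_out ≈ 4.90 V

First combine the lower leg with the load: R2 ‖ R_L = 1.184 kΩ.
Now apply the divider: V_out = 33.1 × 0.1479 = 4.897 V.
(Unloaded it would be 5.23 V; the load pulls it down.)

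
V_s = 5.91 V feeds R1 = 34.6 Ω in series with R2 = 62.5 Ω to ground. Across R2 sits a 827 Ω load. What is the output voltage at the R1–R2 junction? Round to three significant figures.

The load sits in parallel with R2, giving an effective lower resistance R2' = R2·R_L/(R2+R_L) = 58.11 Ω.
Voltage divider with the loaded lower leg: V_out = 5.91 × 58.11/(34.6 + 58.11) = 5.91 × 0.6268 = 3.704 V.
(Unloaded it would be 3.80 V; the load pulls it down.)

V_out ≈ 3.70 V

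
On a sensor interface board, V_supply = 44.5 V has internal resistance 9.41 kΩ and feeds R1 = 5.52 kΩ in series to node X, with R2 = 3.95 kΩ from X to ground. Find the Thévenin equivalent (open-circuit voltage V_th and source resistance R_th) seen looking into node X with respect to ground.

R1' = 9.41 + 5.52 = 14.93 kΩ (source resistance + R1).
V_th is the unloaded tap voltage: V_supply · R2/(R1'+R2) = 44.5 × 0.2092 = 9.310 V.
With V_supply suppressed (replaced by a short), R_th = R1' ‖ R2 = (14.93 × 3.95)/(14.93 + 3.95) = 3.124 kΩ.

V_th ≈ 9.31 V, R_th ≈ 3.12 kΩ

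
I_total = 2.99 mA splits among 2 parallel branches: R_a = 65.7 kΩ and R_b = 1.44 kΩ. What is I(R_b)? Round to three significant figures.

I ≈ 2.93 mA

With just two branches, the current splits inversely with resistance.
I(R_b) = 2.99 × 65.7/(65.7 + 1.44) = 2.99 × 0.9786 = 2.926 mA.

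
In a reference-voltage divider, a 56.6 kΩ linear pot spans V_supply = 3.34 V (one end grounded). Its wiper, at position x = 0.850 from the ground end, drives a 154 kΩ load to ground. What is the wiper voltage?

V_out ≈ 2.71 V

Lower segment x·R_p = 48.11 kΩ; upper segment (1−x)·R_p = 8.490 kΩ.
Lower segment in parallel with the load: 48.11 ‖ 154 = 36.66 kΩ.
V_out = 3.34 × 36.66/(8.490 + 36.66) = 2.712 V.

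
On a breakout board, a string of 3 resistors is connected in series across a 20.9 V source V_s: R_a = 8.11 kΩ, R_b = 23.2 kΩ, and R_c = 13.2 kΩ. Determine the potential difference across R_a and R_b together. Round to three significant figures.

Total series resistance ΣR = 8.11 + 23.2 + 13.2 = 44.51 kΩ.
R_{R_a..R_b} = 8.11 + 23.2 = 31.31 kΩ.
V = V_s · R/ΣR = 20.9 × 0.7034 = 14.70 V.

V ≈ 14.7 V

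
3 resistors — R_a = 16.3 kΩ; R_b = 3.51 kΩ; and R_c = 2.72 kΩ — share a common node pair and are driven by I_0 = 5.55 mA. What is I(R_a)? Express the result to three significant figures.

Conductances: ΣG = 1/16.3 + 1/3.51 + 1/2.72 = 0.7139 (1/kΩ).
R_a takes the fraction G_k/ΣG = 0.06135/0.7139 = 0.08594, so I = 5.55 × 0.08594 = 0.4769 mA.

I ≈ 0.477 mA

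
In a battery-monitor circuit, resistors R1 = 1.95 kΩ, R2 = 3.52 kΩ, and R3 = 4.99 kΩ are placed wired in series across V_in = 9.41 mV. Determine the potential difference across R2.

ΣR = 1.95 + 3.52 + 4.99 = 10.46 kΩ.
By the voltage-divider rule, V = 9.41 × 3.520/10.46 = 3.167 mV.

V ≈ 3.17 mV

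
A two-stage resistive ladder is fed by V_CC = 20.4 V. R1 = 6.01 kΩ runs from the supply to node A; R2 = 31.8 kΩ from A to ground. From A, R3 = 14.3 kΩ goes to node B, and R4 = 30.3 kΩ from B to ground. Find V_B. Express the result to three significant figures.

The second stage (R3 + R4 = 44.60 kΩ) loads node A in parallel with R2.
R2 ‖ (R3+R4) = 18.56 kΩ.
So V_A = 20.4 × 0.7554 = 15.41 V.
Stage 2 is unloaded, so V_B = V_A · R4/(R3+R4) = 15.41 × 30.3/44.60 = 10.47 V.

V_B ≈ 10.5 V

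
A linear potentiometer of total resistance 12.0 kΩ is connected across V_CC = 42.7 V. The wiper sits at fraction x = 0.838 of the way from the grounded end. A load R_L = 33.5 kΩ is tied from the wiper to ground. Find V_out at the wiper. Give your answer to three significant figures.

V_out ≈ 34.1 V

The pot divides into 1.944 kΩ above the wiper and 10.06 kΩ below.
(x·R_p) ‖ R_L = 7.734 kΩ.
V_out = 42.7 × 7.734/(1.944 + 7.734) = 34.12 V.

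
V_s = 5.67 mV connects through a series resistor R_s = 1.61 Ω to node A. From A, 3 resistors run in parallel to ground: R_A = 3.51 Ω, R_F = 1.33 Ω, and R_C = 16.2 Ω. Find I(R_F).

I ≈ 1.54 mA

Combine the parallel branches: R_p = (1/3.51 + 1/1.33 + 1/16.2)⁻¹ = 0.9103 Ω.
V_A by voltage divider: V_A = 5.67 × 0.9103/(1.61 + 0.9103) = 2.048 mV.
I(R_F) = V_A / R_F = 2.048/1.33 = 1.540 mA.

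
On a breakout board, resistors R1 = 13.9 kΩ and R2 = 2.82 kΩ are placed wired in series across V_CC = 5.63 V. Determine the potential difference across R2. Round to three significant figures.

Series total: ΣR = 13.9 + 2.82 = 16.72 kΩ.
V = V_CC · R/ΣR = 5.63 × 0.1687 = 0.9496 V.

V ≈ 0.950 V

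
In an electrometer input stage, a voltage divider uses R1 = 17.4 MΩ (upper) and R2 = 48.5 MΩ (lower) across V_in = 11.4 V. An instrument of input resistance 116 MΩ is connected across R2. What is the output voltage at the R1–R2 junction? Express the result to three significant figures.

V_out ≈ 7.56 V

First combine the lower leg with the load: R2 ‖ R_L = 34.20 MΩ.
Voltage divider with the loaded lower leg: V_out = 11.4 × 34.20/(17.4 + 34.20) = 11.4 × 0.6628 = 7.556 V.
(Unloaded it would be 8.39 V; the load pulls it down.)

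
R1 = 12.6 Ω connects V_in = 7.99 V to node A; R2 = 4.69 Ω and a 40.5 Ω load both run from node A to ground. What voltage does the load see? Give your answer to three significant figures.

V_out ≈ 2.00 V

R2 ‖ R_L = (4.69 × 40.5)/(4.69 + 40.5) = 4.203 Ω.
Then V_out = V_in · R2'/(R1 + R2') = 7.99 × 4.203/16.80 = 1.999 V.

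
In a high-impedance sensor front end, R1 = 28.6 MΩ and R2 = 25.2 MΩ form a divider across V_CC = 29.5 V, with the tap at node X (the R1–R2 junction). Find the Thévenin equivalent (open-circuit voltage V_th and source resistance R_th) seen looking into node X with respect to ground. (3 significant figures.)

With X open, the divider is unloaded: V_th = 29.5 × 25.2/53.80 = 13.82 V.
With V_CC suppressed (replaced by a short), R_th = R1 ‖ R2 = (28.60 × 25.2)/(28.60 + 25.2) = 13.40 MΩ.

V_th ≈ 13.8 V, R_th ≈ 13.4 MΩ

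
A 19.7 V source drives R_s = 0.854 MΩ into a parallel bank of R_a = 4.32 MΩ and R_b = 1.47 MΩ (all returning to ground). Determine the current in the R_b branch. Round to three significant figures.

I ≈ 7.53 µA

Equivalent of the parallel group: R_p = 1.097 MΩ.
V_A by voltage divider: V_A = 19.7 × 1.097/(0.854 + 1.097) = 11.08 V.
I(R_b) = V_A / R_b = 11.08/1.47 = 7.535 µA.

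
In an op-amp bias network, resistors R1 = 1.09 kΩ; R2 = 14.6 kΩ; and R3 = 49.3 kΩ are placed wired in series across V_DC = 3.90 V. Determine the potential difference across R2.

ΣR = 1.09 + 14.6 + 49.3 = 64.99 kΩ.
Voltage divider: V = V_DC · (14.60 / 64.99) = 3.90 × 0.2246 = 0.8761 V.

V ≈ 0.876 V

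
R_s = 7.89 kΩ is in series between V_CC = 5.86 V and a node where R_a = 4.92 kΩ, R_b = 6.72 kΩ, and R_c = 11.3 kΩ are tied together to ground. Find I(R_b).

Parallel bank: R_p = 1/(1/4.92 + 1/6.72 + 1/11.3) = 2.270 kΩ.
V_A by voltage divider: V_A = 5.86 × 2.270/(7.89 + 2.270) = 1.309 V.
Branch current I = V_A/R_b = 1.309/6.72 = 0.1948 mA.

I ≈ 0.195 mA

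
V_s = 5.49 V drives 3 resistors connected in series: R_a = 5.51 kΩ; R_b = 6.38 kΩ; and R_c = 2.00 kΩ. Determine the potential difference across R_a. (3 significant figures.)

Series total: ΣR = 5.51 + 6.38 + 2.00 = 13.89 kΩ.
V = V_s · R/ΣR = 5.49 × 0.3967 = 2.178 V.

V ≈ 2.18 V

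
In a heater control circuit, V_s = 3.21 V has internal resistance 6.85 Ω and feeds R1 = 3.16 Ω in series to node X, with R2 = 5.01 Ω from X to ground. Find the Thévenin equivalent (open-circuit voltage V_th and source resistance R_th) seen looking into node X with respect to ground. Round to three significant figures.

V_th ≈ 1.07 V, R_th ≈ 3.34 Ω

R1' = 6.85 + 3.16 = 10.01 Ω (source resistance + R1).
V_th is the unloaded tap voltage: V_s · R2/(R1'+R2) = 3.21 × 0.3336 = 1.071 V.
Looking into X with the source shorted: R_th = R1'·R2/(R1'+R2) = 10.01 × 5.01/15.02 = 3.339 Ω.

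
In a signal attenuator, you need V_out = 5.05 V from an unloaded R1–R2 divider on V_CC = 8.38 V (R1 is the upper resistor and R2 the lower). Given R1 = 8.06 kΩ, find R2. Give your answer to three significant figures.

The divider ratio is R2/(R1+R2) = 5.05/8.38 = 0.6026.
So R2 = R1 · V_out/(V_CC − V_out) = 8.06 × 5.05/(8.38 − 5.05) = 8.06 × 1.517 = 12.22 kΩ.

R2 ≈ 12.2 kΩ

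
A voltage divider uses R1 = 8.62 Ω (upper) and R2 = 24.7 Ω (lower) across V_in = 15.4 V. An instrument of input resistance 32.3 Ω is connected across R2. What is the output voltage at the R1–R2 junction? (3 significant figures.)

The load sits in parallel with R2, giving an effective lower resistance R2' = R2·R_L/(R2+R_L) = 14.00 Ω.
Then V_out = V_in · R2'/(R1 + R2') = 15.4 × 14.00/22.62 = 9.531 V.
(Unloaded it would be 11.4 V; the load pulls it down.)

V_out ≈ 9.53 V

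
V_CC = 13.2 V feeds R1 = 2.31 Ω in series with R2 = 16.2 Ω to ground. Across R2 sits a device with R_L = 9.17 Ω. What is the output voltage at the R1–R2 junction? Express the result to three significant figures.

First combine the lower leg with the load: R2 ‖ R_L = 5.855 Ω.
Then V_out = V_CC · R2'/(R1 + R2') = 13.2 × 5.855/8.165 = 9.466 V.

V_out ≈ 9.47 V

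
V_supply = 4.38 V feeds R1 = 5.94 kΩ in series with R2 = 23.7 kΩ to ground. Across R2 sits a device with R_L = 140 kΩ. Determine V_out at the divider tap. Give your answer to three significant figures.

V_out ≈ 3.39 V

R2 ‖ R_L = (23.7 × 140)/(23.7 + 140) = 20.27 kΩ.
Then V_out = V_supply · R2'/(R1 + R2') = 4.38 × 20.27/26.21 = 3.387 V.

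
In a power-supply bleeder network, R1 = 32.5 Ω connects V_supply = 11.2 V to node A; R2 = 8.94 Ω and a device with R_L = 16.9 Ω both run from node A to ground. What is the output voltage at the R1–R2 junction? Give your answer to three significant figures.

The load sits in parallel with R2, giving an effective lower resistance R2' = R2·R_L/(R2+R_L) = 5.847 Ω.
Now apply the divider: V_out = 11.2 × 0.1525 = 1.708 V.

V_out ≈ 1.71 V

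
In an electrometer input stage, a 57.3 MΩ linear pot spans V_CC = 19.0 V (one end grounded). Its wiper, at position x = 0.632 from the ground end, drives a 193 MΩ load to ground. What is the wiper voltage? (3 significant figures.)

V_out ≈ 11.2 V

The pot divides into 21.09 MΩ above the wiper and 36.21 MΩ below.
(x·R_p) ‖ R_L = 30.49 MΩ.
V_out = 19.0 × 30.49/(21.09 + 30.49) = 11.23 V.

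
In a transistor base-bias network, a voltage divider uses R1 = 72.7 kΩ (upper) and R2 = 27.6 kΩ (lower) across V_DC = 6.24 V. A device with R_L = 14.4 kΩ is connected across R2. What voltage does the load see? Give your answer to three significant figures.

The load sits in parallel with R2, giving an effective lower resistance R2' = R2·R_L/(R2+R_L) = 9.463 kΩ.
Now apply the divider: V_out = 6.24 × 0.1152 = 0.7187 V.
(Unloaded it would be 1.72 V; the load pulls it down.)

V_out ≈ 0.719 V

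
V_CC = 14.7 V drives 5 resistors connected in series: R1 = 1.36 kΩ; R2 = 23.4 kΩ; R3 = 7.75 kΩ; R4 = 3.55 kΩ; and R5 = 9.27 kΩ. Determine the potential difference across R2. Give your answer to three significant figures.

V ≈ 7.59 V

Series total: ΣR = 1.36 + 23.4 + 7.75 + 3.55 + 9.27 = 45.33 kΩ.
Voltage divider: V = V_CC · (23.40 / 45.33) = 14.7 × 0.5162 = 7.588 V.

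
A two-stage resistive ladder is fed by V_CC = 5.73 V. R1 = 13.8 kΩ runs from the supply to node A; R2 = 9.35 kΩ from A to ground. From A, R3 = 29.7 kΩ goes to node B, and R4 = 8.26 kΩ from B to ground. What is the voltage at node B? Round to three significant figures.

The second stage (R3 + R4 = 37.96 kΩ) loads node A in parallel with R2.
Effective lower resistance at A: R2 ‖ 37.96 = 7.502 kΩ.
First divider: V_A = V_CC · 7.502/(13.8 + 7.502) = 2.018 V.
V_B = V_A × 0.2176 = 0.4391 V.

V_B ≈ 0.439 V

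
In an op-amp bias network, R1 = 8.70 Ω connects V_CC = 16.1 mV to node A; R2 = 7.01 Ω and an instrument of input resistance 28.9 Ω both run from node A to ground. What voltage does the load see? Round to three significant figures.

The load sits in parallel with R2, giving an effective lower resistance R2' = R2·R_L/(R2+R_L) = 5.642 Ω.
Now apply the divider: V_out = 16.1 × 0.3934 = 6.333 mV.
(Unloaded it would be 7.18 mV; the load pulls it down.)

V_out ≈ 6.33 mV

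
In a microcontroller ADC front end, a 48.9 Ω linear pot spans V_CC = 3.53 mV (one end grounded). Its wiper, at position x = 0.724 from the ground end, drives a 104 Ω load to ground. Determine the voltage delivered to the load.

Lower segment x·R_p = 35.40 Ω; upper segment (1−x)·R_p = 13.50 Ω.
Lower segment in parallel with the load: 35.40 ‖ 104 = 26.41 Ω.
Loaded-divider output: V_out = 3.53 × 0.6618 = 2.336 mV.

V_out ≈ 2.34 mV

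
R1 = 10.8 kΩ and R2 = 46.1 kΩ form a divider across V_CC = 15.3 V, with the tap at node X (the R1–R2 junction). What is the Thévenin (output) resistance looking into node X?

Zeroing V_CC shorts the top of R1 to ground, so R_th = R1 ‖ R2 = 8.750 kΩ.

R_th ≈ 8.75 kΩ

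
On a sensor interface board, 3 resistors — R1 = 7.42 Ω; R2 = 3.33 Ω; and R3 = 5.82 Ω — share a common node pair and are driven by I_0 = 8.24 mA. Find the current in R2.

Total conductance ΣG = 1/7.42 + 1/3.33 + 1/5.82 = 0.6069 (units of 1/Ω).
Current divider: I(R2) = I_0 · G_k/ΣG = 8.24 × (0.3003/0.6069) = 8.24 × 0.4948 = 4.077 mA.

I ≈ 4.08 mA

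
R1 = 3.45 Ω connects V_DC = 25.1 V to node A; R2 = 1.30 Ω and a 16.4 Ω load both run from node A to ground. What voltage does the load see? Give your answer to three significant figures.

V_out ≈ 6.50 V

First combine the lower leg with the load: R2 ‖ R_L = 1.205 Ω.
Then V_out = V_DC · R2'/(R1 + R2') = 25.1 × 1.205/4.655 = 6.496 V.
(Unloaded it would be 6.87 V; the load pulls it down.)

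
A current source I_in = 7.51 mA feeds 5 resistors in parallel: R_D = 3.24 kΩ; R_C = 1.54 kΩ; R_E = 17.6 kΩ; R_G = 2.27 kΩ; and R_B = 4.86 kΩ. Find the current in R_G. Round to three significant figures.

I ≈ 1.99 mA

Total conductance ΣG = 1/3.24 + 1/1.54 + 1/17.6 + 1/2.27 + 1/4.86 = 1.661 (units of 1/kΩ).
R_G takes the fraction G_k/ΣG = 0.4405/1.661 = 0.2652, so I = 7.51 × 0.2652 = 1.992 mA.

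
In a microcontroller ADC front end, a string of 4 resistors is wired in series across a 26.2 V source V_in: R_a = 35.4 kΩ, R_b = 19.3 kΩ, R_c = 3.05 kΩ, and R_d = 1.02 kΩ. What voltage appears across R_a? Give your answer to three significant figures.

V ≈ 15.8 V

Series total: ΣR = 35.4 + 19.3 + 3.05 + 1.02 = 58.77 kΩ.
Voltage divider: V = V_in · (35.40 / 58.77) = 26.2 × 0.6023 = 15.78 V.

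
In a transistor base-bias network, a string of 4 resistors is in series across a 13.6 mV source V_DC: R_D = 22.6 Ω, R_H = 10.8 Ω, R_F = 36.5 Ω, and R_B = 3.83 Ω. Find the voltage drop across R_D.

V ≈ 4.17 mV

ΣR = 22.6 + 10.8 + 36.5 + 3.83 = 73.73 Ω.
V = V_DC · R/ΣR = 13.6 × 0.3065 = 4.169 mV.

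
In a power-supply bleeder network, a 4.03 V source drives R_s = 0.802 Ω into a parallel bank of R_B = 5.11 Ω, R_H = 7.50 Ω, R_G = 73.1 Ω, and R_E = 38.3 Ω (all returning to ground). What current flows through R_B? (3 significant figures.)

I ≈ 0.609 A

Parallel bank: R_p = 1/(1/5.11 + 1/7.50 + 1/73.1 + 1/38.3) = 2.711 Ω.
V_A = 4.03 × 2.711/3.513 = 3.110 V.
Branch current I = V_A/R_B = 3.110/5.11 = 0.6086 A.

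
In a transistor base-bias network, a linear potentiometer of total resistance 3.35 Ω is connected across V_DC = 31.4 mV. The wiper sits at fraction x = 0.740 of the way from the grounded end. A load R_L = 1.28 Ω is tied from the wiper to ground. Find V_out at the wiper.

V_out ≈ 15.5 mV

The pot divides into 0.8710 Ω above the wiper and 2.479 Ω below.
R_L loads the lower segment: effective lower R = 0.8441 Ω.
Loaded-divider output: V_out = 31.4 × 0.4922 = 15.45 mV.
(Unloaded: V_out = x·V_DC = 23.2 mV.)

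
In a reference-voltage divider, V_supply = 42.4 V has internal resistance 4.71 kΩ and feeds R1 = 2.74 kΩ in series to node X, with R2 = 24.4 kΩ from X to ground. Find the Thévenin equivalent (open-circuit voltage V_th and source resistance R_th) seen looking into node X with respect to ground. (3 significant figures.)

R1' = 4.71 + 2.74 = 7.450 kΩ (source resistance + R1).
With X open, the divider is unloaded: V_th = 42.4 × 24.4/31.85 = 32.48 V.
Looking into X with the source shorted: R_th = R1'·R2/(R1'+R2) = 7.450 × 24.4/31.85 = 5.707 kΩ.

V_th ≈ 32.5 V, R_th ≈ 5.71 kΩ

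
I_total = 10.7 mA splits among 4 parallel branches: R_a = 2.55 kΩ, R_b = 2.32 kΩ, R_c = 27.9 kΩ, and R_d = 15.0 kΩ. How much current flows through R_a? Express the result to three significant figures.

Conductances: ΣG = 1/2.55 + 1/2.32 + 1/27.9 + 1/15.0 = 0.9257 (1/kΩ).
By the current-divider rule, I = I_total · G_k/ΣG = 10.7 × 0.4236 = 4.533 mA.

I ≈ 4.53 mA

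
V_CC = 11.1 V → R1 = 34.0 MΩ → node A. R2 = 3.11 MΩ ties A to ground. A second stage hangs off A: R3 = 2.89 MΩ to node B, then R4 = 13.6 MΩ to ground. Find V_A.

V_A ≈ 0.793 V

Looking into the second stage from A: R3 + R4 = 16.49 MΩ appears in parallel with R2.
R2 ‖ (R3+R4) = 2.617 MΩ.
So V_A = 11.1 × 0.07146 = 0.7932 V.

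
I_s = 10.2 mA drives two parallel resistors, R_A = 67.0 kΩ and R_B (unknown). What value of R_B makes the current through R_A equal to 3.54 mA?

In a two-way split, I_A/I_s = R_B/(R_A + R_B).
With f = 0.3471, R_B = R_A · f/(1−f) = 67.0 × 0.5315 = 35.61 kΩ.

R_B ≈ 35.6 kΩ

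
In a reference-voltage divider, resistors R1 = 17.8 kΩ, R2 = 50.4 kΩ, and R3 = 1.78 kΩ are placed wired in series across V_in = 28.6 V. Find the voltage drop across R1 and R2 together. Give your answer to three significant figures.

V ≈ 27.9 V

ΣR = 17.8 + 50.4 + 1.78 = 69.98 kΩ.
R_{R1..R2} = 17.8 + 50.4 = 68.20 kΩ.
V = V_in · R/ΣR = 28.6 × 0.9746 = 27.87 V.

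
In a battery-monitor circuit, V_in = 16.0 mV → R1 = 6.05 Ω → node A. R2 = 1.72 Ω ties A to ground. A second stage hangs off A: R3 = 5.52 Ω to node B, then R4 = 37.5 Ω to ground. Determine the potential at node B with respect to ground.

V_B ≈ 2.99 mV

Looking into the second stage from A: R3 + R4 = 43.02 Ω appears in parallel with R2.
Effective lower resistance at A: R2 ‖ 43.02 = 1.654 Ω.
So V_A = 16.0 × 0.2147 = 3.435 mV.
V_B = V_A × 0.8717 = 2.994 mV.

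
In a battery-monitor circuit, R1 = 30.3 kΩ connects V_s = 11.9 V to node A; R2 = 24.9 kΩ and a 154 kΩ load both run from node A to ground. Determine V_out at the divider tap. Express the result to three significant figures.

First combine the lower leg with the load: R2 ‖ R_L = 21.43 kΩ.
Then V_out = V_s · R2'/(R1 + R2') = 11.9 × 21.43/51.73 = 4.930 V.

V_out ≈ 4.93 V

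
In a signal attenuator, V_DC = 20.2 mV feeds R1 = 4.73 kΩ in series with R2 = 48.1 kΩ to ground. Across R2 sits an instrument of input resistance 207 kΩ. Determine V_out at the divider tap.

First combine the lower leg with the load: R2 ‖ R_L = 39.03 kΩ.
Voltage divider with the loaded lower leg: V_out = 20.2 × 39.03/(4.73 + 39.03) = 20.2 × 0.8919 = 18.02 mV.

V_out ≈ 18.0 mV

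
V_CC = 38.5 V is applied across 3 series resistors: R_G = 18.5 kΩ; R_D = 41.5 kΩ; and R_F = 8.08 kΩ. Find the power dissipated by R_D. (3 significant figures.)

The common current is I = 38.5/68.08 = 0.5655 mA.
P(R_D) = I²·R_D = (0.5655)² × 41.5 = 13.27 mW.

P ≈ 13.3 mW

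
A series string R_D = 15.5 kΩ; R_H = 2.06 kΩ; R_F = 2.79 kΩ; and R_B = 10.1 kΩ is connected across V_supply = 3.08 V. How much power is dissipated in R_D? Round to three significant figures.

Series current I = V_supply/ΣR = 3.08/30.45 = 0.1011 mA.
P(R_D) = I²·R_D = (0.1011)² × 15.5 = 0.1586 mW.

P ≈ 0.159 mW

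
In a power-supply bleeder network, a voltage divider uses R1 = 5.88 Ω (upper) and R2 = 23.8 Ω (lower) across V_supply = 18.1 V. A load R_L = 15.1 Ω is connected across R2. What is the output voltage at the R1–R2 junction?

First combine the lower leg with the load: R2 ‖ R_L = 9.239 Ω.
Voltage divider with the loaded lower leg: V_out = 18.1 × 9.239/(5.88 + 9.239) = 18.1 × 0.6111 = 11.06 V.
(Unloaded it would be 14.5 V; the load pulls it down.)

V_out ≈ 11.1 V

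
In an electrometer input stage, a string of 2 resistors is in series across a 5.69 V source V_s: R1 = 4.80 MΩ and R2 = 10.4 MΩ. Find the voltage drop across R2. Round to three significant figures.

V ≈ 3.89 V

ΣR = 4.80 + 10.4 = 15.20 MΩ.
Voltage divider: V = V_s · (10.40 / 15.20) = 5.69 × 0.6842 = 3.893 V.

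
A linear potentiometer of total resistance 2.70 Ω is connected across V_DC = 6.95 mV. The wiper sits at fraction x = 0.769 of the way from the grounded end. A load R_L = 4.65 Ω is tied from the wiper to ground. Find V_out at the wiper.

Lower segment x·R_p = 2.076 Ω; upper segment (1−x)·R_p = 0.6237 Ω.
R_L loads the lower segment: effective lower R = 1.435 Ω.
V_out = 6.95 × 1.435/(0.6237 + 1.435) = 4.845 mV.

V_out ≈ 4.84 mV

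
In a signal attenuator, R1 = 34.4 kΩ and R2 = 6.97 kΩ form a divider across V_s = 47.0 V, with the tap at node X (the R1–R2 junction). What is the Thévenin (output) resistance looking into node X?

R_th ≈ 5.80 kΩ

With V_s suppressed (replaced by a short), R_th = R1 ‖ R2 = (34.40 × 6.97)/(34.40 + 6.97) = 5.796 kΩ.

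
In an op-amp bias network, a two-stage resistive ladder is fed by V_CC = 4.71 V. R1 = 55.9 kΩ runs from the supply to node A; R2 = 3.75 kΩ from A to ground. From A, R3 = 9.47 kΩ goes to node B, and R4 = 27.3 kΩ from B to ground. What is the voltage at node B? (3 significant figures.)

Looking into the second stage from A: R3 + R4 = 36.77 kΩ appears in parallel with R2.
Effective lower resistance at A: R2 ‖ 36.77 = 3.403 kΩ.
So V_A = 4.71 × 0.05738 = 0.2703 V.
V_B = V_A × 0.7425 = 0.2007 V.

V_B ≈ 0.201 V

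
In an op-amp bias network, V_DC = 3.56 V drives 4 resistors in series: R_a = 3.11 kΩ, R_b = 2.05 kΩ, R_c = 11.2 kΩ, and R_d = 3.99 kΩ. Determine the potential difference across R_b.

ΣR = 3.11 + 2.05 + 11.2 + 3.99 = 20.35 kΩ.
By the voltage-divider rule, V = 3.56 × 2.050/20.35 = 0.3586 V.

V ≈ 0.359 V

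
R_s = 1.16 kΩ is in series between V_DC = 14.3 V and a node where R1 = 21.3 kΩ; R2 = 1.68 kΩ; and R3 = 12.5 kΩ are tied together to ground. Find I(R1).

Combine the parallel branches: R_p = (1/21.3 + 1/1.68 + 1/12.5)⁻¹ = 1.385 kΩ.
V_A = 14.3 × 1.385/2.545 = 7.781 V.
I(R1) = V_A / R1 = 7.781/21.3 = 0.3653 mA.
(Check via current divider: I_total = 5.620 mA; share G_k/ΣG = 0.06501 → same result.)

I ≈ 0.365 mA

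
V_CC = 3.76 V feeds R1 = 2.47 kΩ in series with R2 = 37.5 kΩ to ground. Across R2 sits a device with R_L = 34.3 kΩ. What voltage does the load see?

V_out ≈ 3.30 V

R2 ‖ R_L = (37.5 × 34.3)/(37.5 + 34.3) = 17.91 kΩ.
Voltage divider with the loaded lower leg: V_out = 3.76 × 17.91/(2.47 + 17.91) = 3.76 × 0.8788 = 3.304 V.
(Unloaded it would be 3.53 V; the load pulls it down.)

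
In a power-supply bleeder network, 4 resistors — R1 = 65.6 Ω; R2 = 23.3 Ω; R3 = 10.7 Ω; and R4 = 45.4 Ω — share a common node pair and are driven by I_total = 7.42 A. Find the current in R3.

I ≈ 3.99 A

Total conductance ΣG = 1/65.6 + 1/23.3 + 1/10.7 + 1/45.4 = 0.1736 (units of 1/Ω).
Current divider: I(R3) = I_total · G_k/ΣG = 7.42 × (0.09346/0.1736) = 7.42 × 0.5382 = 3.993 A.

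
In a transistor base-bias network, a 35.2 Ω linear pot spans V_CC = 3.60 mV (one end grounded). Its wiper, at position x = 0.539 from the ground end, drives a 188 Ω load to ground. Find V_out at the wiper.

V_out ≈ 1.85 mV

The pot divides into 16.23 Ω above the wiper and 18.97 Ω below.
R_L loads the lower segment: effective lower R = 17.23 Ω.
Then V_out = V_CC · 17.23/(16.23 + 17.23) = 1.854 mV.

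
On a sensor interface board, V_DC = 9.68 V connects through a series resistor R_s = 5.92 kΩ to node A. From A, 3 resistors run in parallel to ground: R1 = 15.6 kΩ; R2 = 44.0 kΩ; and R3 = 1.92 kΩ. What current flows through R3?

I ≈ 1.10 mA

Equivalent of the parallel group: R_p = 1.646 kΩ.
Node voltage V_A = V_DC · R_p/(R_s + R_p) = 9.68 × 0.2175 = 2.106 V.
I(R3) = V_A / R3 = 2.106/1.92 = 1.097 mA.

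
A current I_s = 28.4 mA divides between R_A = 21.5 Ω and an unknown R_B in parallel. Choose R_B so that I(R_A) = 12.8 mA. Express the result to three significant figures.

Two-branch current divider: I_A = I_s · R_B/(R_A + R_B).
12.8/28.4 = R_B/(R_A + R_B) → R_B = R_A · (0.4507)/(1 − 0.4507) = 21.5 × 0.8205 = 17.64 Ω.

R_B ≈ 17.6 Ω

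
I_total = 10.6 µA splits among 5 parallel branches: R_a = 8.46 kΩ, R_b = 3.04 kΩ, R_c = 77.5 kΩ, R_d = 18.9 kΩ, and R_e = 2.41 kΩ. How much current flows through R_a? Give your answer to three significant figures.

I ≈ 1.35 µA

Total conductance ΣG = 1/8.46 + 1/3.04 + 1/77.5 + 1/18.9 + 1/2.41 = 0.9279 (units of 1/kΩ).
Current divider: I(R_a) = I_total · G_k/ΣG = 10.6 × (0.1182/0.9279) = 10.6 × 0.1274 = 1.350 µA.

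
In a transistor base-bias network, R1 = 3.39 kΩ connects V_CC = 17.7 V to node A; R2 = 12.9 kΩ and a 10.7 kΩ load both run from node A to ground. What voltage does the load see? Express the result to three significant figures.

First combine the lower leg with the load: R2 ‖ R_L = 5.849 kΩ.
Now apply the divider: V_out = 17.7 × 0.6331 = 11.21 V.
(Unloaded it would be 14.0 V; the load pulls it down.)

V_out ≈ 11.2 V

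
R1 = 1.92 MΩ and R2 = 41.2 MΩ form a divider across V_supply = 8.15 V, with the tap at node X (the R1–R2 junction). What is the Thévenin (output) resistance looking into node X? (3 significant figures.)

R_th ≈ 1.83 MΩ

Zeroing V_supply shorts the top of R1 to ground, so R_th = R1 ‖ R2 = 1.835 MΩ.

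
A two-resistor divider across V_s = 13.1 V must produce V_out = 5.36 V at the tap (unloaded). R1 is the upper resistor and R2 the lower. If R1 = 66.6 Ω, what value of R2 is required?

The divider ratio is R2/(R1+R2) = 5.36/13.1 = 0.4092.
Rearranging, R2 = R1·k/(1−k) = 66.6 × 0.6925 = 46.12 Ω.

R2 ≈ 46.1 Ω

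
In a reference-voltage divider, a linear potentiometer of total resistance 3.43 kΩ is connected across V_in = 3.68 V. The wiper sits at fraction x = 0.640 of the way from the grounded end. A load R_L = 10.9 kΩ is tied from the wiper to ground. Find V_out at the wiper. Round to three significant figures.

V_out ≈ 2.20 V

Lower segment x·R_p = 2.195 kΩ; upper segment (1−x)·R_p = 1.235 kΩ.
(x·R_p) ‖ R_L = 1.827 kΩ.
Then V_out = V_in · 1.827/(1.235 + 1.827) = 2.196 V.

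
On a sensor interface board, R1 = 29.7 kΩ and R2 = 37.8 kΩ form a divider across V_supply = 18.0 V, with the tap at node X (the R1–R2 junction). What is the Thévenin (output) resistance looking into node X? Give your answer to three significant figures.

R_th ≈ 16.6 kΩ

Zeroing V_supply shorts the top of R1 to ground, so R_th = R1 ‖ R2 = 16.63 kΩ.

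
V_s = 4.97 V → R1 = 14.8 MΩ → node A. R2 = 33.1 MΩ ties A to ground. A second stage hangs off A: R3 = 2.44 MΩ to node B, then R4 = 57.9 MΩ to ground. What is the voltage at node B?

The second stage (R3 + R4 = 60.34 MΩ) loads node A in parallel with R2.
R2 ‖ (R3+R4) = 21.37 MΩ.
So V_A = 4.97 × 0.5909 = 2.937 V.
Stage 2 is unloaded, so V_B = V_A · R4/(R3+R4) = 2.937 × 57.9/60.34 = 2.818 V.

V_B ≈ 2.82 V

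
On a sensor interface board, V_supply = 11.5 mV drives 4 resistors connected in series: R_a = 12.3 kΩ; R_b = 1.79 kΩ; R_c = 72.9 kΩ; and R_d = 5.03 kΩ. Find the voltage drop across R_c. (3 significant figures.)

V ≈ 9.11 mV

Total series resistance ΣR = 12.3 + 1.79 + 72.9 + 5.03 = 92.02 kΩ.
V = V_supply · R/ΣR = 11.5 × 0.7922 = 9.111 mV.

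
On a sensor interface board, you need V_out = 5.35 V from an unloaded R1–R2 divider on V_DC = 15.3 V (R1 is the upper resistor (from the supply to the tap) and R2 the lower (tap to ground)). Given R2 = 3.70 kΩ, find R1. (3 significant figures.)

R1 ≈ 6.88 kΩ

V_out/V_DC = R2/(R1+R2) = 0.3497.
So R1 = R2 · (V_DC/V_out − 1) = 3.70 × (15.3/5.35 − 1) = 3.70 × 1.860 = 6.881 kΩ.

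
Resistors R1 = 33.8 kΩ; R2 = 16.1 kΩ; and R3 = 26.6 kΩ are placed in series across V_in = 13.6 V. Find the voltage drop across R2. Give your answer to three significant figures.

V ≈ 2.86 V

ΣR = 33.8 + 16.1 + 26.6 = 76.50 kΩ.
V = V_in · R/ΣR = 13.6 × 0.2105 = 2.862 V.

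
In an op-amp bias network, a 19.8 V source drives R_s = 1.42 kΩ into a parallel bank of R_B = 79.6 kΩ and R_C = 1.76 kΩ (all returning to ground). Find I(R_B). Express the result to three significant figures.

Parallel bank: R_p = 1/(1/79.6 + 1/1.76) = 1.722 kΩ.
V_A = 19.8 × 1.722/3.142 = 10.85 V.
Branch current I = V_A/R_B = 10.85/79.6 = 0.1363 mA.

I ≈ 0.136 mA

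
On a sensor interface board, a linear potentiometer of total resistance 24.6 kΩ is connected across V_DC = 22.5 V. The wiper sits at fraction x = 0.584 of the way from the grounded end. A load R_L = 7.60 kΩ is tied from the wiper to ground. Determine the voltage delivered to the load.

Lower segment x·R_p = 14.37 kΩ; upper segment (1−x)·R_p = 10.23 kΩ.
(x·R_p) ‖ R_L = 4.971 kΩ.
V_out = 22.5 × 4.971/(10.23 + 4.971) = 7.356 V.

V_out ≈ 7.36 V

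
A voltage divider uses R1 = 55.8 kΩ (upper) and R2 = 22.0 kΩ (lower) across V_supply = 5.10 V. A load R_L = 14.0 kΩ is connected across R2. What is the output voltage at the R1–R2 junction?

The load sits in parallel with R2, giving an effective lower resistance R2' = R2·R_L/(R2+R_L) = 8.556 kΩ.
Voltage divider with the loaded lower leg: V_out = 5.10 × 8.556/(55.8 + 8.556) = 5.10 × 0.1329 = 0.6780 V.

V_out ≈ 0.678 V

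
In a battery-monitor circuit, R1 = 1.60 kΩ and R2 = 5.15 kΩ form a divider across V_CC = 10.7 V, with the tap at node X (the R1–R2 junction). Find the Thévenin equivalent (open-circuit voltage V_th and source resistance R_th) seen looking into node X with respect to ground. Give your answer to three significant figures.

V_th is the unloaded tap voltage: V_CC · R2/(R1+R2) = 10.7 × 0.7630 = 8.164 V.
Looking into X with the source shorted: R_th = R1·R2/(R1+R2) = 1.600 × 5.15/6.750 = 1.221 kΩ.

V_th ≈ 8.16 V, R_th ≈ 1.22 kΩ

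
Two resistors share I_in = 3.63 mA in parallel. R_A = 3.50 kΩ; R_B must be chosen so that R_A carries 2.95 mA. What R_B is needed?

R_B ≈ 15.2 kΩ

The fraction through R_A equals R_B/(R_A+R_B).
With f = 0.8127, R_B = R_A · f/(1−f) = 3.50 × 4.338 = 15.18 kΩ.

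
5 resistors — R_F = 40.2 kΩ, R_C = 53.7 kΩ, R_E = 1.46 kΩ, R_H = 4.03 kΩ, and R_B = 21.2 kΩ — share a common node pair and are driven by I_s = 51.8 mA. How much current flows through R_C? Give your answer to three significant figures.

I ≈ 0.942 mA

Total conductance ΣG = 1/40.2 + 1/53.7 + 1/1.46 + 1/4.03 + 1/21.2 = 1.024 (units of 1/kΩ).
Current divider: I(R_C) = I_s · G_k/ΣG = 51.8 × (0.01862/1.024) = 51.8 × 0.01819 = 0.9423 mA.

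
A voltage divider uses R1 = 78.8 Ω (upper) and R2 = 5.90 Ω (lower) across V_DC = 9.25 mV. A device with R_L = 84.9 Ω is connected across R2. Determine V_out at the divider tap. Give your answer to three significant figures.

R2 ‖ R_L = (5.90 × 84.9)/(5.90 + 84.9) = 5.517 Ω.
Now apply the divider: V_out = 9.25 × 0.06543 = 0.6052 mV.

V_out ≈ 0.605 mV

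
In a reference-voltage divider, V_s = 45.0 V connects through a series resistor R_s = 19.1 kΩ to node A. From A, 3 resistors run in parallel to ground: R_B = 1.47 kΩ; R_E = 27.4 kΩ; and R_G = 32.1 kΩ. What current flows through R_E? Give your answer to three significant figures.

I ≈ 0.107 mA

Combine the parallel branches: R_p = (1/1.47 + 1/27.4 + 1/32.1)⁻¹ = 1.337 kΩ.
V_A = 45.0 × 1.337/20.44 = 2.944 V.
I(R_E) = V_A / R_E = 2.944/27.4 = 0.1074 mA.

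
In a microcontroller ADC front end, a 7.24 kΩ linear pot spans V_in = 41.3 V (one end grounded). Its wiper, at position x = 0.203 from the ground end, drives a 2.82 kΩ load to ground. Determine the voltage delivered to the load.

V_out ≈ 5.92 V

Split the track: R_lower = x·R_p = 1.470 kΩ, R_upper = (1−x)·R_p = 5.770 kΩ.
R_L loads the lower segment: effective lower R = 0.9662 kΩ.
Loaded-divider output: V_out = 41.3 × 0.1434 = 5.923 V.
(Unloaded: V_out = x·V_in = 8.38 V.)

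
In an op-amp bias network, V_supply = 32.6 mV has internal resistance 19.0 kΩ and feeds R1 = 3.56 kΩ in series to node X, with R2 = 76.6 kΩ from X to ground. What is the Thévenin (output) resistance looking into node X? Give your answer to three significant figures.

R1' = 19.0 + 3.56 = 22.56 kΩ (source resistance + R1).
Zeroing V_supply shorts the top of R1' to ground, so R_th = R1' ‖ R2 = 17.43 kΩ.

R_th ≈ 17.4 kΩ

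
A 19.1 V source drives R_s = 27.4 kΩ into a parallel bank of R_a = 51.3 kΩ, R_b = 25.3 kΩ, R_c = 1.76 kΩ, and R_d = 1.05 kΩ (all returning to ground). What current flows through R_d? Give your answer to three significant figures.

I ≈ 0.411 mA

Parallel bank: R_p = 1/(1/51.3 + 1/25.3 + 1/1.76 + 1/1.05) = 0.6331 kΩ.
V_A by voltage divider: V_A = 19.1 × 0.6331/(27.4 + 0.6331) = 0.4313 V.
I(R_d) = V_A / R_d = 0.4313/1.05 = 0.4108 mA.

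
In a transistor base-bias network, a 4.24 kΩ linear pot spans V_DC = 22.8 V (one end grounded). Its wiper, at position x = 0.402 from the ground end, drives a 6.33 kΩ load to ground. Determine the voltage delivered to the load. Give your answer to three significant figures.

The pot divides into 2.536 kΩ above the wiper and 1.704 kΩ below.
Lower segment in parallel with the load: 1.704 ‖ 6.33 = 1.343 kΩ.
Loaded-divider output: V_out = 22.8 × 0.3462 = 7.894 V.

V_out ≈ 7.89 V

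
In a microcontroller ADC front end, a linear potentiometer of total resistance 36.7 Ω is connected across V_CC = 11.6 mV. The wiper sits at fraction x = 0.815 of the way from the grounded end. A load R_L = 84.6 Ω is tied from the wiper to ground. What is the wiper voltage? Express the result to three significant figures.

Lower segment x·R_p = 29.91 Ω; upper segment (1−x)·R_p = 6.790 Ω.
R_L loads the lower segment: effective lower R = 22.10 Ω.
Loaded-divider output: V_out = 11.6 × 0.7650 = 8.874 mV.
(Unloaded: V_out = x·V_CC = 9.45 mV.)

V_out ≈ 8.87 mV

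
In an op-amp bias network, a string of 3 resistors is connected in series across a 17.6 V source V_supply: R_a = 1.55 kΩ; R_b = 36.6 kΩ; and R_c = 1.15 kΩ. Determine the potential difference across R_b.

Series total: ΣR = 1.55 + 36.6 + 1.15 = 39.30 kΩ.
V = V_supply · R/ΣR = 17.6 × 0.9313 = 16.39 V.

V ≈ 16.4 V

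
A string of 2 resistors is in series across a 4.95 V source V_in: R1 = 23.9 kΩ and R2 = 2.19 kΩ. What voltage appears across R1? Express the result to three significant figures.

V ≈ 4.53 V

Total series resistance ΣR = 23.9 + 2.19 = 26.09 kΩ.
Voltage divider: V = V_in · (23.90 / 26.09) = 4.95 × 0.9161 = 4.534 V.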